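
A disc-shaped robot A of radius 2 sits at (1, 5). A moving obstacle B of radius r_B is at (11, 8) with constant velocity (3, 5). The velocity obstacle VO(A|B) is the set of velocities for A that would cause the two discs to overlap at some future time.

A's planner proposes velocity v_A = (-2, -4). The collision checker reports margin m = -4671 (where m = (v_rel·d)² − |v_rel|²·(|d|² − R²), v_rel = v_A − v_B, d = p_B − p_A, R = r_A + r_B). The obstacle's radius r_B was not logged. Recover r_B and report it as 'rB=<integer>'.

m = -4671
d = (10, 3);  v_rel = (-5, -9),  |v_rel|² = 106
v_rel×d = (-5)·(3) − (-9)·(10) = 75
since m = R²·106 − 75²:  R² = (5625 + -4671) / 106 = 9
R = √9 = 3  ⇒  r_B = 3 − 2 = 1

rB=1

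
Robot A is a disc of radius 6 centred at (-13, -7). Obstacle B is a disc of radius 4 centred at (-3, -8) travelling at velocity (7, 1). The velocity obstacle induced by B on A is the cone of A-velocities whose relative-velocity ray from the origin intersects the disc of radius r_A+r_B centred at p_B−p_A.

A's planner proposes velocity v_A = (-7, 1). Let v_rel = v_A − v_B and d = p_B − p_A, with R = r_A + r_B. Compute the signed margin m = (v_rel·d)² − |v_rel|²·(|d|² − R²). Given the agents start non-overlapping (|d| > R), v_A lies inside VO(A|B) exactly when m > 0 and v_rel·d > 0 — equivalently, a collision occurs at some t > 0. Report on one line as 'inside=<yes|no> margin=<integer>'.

d = (10, -1),  |d|² = 101;  R = 6+4 = 10,  c = 101−10² = 1
v_rel = (-14, 0),  |v_rel|² = 196;  v_rel·d = (-14)·(10) + (0)·(-1) = -140
196·t² + 280·t + 1 = 0  ⇒  m = (-140)² − 196·1 = 19404
m = 19404 > 0,  v_rel·d = -140 < 0  ⇒  outside

inside=no margin=19404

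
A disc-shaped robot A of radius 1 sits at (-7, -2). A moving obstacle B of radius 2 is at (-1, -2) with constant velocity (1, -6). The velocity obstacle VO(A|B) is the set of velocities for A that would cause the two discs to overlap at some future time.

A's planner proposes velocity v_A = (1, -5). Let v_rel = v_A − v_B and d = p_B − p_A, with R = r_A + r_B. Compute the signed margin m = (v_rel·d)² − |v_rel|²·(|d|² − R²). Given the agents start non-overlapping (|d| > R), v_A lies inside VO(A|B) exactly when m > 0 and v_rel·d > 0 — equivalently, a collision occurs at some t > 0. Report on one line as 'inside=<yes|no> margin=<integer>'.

d = (6, 0),  |d|² = 36;  R = 1+2 = 3,  c = 36−3² = 27
v_rel = (0, 1),  |v_rel|² = 1;  v_rel·d = (0)·(6) + (1)·(0) = 0
1·t² − 0·t + 27 = 0  ⇒  m = 0² − 1·27 = -27
m = -27 < 0,  v_rel·d = 0 = 0  ⇒  outside

inside=no margin=-27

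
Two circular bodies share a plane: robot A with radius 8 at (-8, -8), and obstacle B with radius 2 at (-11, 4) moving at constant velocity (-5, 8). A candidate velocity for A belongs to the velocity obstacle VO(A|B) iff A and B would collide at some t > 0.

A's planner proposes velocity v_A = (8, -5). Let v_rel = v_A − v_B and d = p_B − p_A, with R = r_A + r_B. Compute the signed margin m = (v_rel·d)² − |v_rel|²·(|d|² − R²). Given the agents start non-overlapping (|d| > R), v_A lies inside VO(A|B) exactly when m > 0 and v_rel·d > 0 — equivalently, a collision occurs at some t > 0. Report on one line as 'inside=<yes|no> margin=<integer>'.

d = (-3, 12),  |d|² = 153;  R = 8+2 = 10,  c = 153−10² = 53
v_rel = (13, -13),  |v_rel|² = 338;  v_rel·d = (13)·(-3) + (-13)·(12) = -195
338·t² + 390·t + 53 = 0  ⇒  m = (-195)² − 338·53 = 20111
m = 20111 > 0,  v_rel·d = -195 < 0  ⇒  outside

inside=no margin=20111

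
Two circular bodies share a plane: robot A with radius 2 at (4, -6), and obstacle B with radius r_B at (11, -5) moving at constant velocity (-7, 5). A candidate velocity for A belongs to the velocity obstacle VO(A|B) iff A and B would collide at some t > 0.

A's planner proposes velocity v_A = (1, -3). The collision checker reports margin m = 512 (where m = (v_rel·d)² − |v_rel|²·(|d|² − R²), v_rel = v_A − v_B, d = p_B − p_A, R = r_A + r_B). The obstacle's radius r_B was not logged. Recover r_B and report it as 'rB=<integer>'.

m = 512
d = (7, 1);  v_rel = (8, -8),  |v_rel|² = 128
v_rel×d = (8)·(1) − (-8)·(7) = 64
since m = R²·128 − 64²:  R² = (4096 + 512) / 128 = 36
R = √36 = 6  ⇒  r_B = 6 − 2 = 4

rB=4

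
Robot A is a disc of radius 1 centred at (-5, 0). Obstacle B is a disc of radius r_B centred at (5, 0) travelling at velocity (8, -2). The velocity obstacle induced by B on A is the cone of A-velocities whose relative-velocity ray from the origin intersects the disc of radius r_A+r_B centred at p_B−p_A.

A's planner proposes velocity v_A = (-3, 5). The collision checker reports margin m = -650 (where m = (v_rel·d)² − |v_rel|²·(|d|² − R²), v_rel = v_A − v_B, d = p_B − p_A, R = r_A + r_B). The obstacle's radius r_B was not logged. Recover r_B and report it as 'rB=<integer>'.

m = -650
d = (10, 0);  v_rel = (-11, 7),  |v_rel|² = 170
v_rel×d = (-11)·(0) − (7)·(10) = -70
since m = R²·170 − (-70)²:  R² = (4900 + -650) / 170 = 25
R = √25 = 5  ⇒  r_B = 5 − 1 = 4

rB=4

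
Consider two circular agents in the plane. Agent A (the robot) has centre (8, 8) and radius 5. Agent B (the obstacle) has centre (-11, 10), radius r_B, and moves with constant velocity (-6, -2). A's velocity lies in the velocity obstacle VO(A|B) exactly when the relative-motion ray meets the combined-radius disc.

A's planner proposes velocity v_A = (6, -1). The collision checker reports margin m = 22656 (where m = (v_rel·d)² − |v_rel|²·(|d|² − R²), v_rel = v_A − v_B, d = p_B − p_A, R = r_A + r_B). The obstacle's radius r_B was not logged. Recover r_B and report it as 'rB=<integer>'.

m = 22656
d = (-19, 2);  v_rel = (12, 1),  |v_rel|² = 145
v_rel×d = (12)·(2) − (1)·(-19) = 43
since m = R²·145 − 43²:  R² = (1849 + 22656) / 145 = 169
R = √169 = 13  ⇒  r_B = 13 − 5 = 8

rB=8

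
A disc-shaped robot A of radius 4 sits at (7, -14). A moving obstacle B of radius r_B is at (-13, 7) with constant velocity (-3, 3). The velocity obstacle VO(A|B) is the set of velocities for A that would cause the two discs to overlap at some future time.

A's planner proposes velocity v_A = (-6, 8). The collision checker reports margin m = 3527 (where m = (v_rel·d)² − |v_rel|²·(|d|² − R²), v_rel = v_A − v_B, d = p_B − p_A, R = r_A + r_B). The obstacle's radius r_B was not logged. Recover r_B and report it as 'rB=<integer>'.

m = 3527
d = (-20, 21);  v_rel = (-3, 5),  |v_rel|² = 34
v_rel×d = (-3)·(21) − (5)·(-20) = 37
since m = R²·34 − 37²:  R² = (1369 + 3527) / 34 = 144
R = √144 = 12  ⇒  r_B = 12 − 4 = 8

rB=8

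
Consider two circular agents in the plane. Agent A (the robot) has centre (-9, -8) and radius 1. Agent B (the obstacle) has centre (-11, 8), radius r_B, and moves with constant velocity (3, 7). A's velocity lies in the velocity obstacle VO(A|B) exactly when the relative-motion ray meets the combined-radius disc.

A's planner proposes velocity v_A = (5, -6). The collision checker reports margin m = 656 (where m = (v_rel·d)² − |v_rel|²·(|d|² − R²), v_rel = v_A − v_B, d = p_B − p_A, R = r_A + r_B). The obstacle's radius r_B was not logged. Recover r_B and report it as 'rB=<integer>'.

m = 656
d = (-2, 16);  v_rel = (2, -13),  |v_rel|² = 173
v_rel×d = (2)·(16) − (-13)·(-2) = 6
since m = R²·173 − 6²:  R² = (36 + 656) / 173 = 4
R = √4 = 2  ⇒  r_B = 2 − 1 = 1

rB=1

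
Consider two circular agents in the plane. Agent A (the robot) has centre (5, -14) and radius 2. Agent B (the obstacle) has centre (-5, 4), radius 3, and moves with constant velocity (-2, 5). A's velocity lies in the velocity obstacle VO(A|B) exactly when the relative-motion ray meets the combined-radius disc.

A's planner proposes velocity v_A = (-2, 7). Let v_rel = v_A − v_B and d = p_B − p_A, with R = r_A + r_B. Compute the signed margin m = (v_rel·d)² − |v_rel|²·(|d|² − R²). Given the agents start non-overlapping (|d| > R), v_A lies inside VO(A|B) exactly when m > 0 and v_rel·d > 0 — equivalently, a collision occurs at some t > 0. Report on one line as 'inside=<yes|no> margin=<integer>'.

d = (-10, 18),  |d|² = 424;  R = 2+3 = 5,  c = 424−5² = 399
v_rel = (0, 2),  |v_rel|² = 4;  v_rel·d = (0)·(-10) + (2)·(18) = 36
4·t² − 72·t + 399 = 0  ⇒  m = 36² − 4·399 = -300
m = -300 < 0,  v_rel·d = 36 > 0  ⇒  outside

inside=no margin=-300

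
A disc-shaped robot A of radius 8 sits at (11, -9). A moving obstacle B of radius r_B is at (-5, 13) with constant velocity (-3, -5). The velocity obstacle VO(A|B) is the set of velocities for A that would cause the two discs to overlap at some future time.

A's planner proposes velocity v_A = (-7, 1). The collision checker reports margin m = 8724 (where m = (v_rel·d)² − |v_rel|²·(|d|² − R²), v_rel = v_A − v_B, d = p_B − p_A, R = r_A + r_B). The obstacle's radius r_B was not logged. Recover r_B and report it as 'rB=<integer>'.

m = 8724
d = (-16, 22);  v_rel = (-4, 6),  |v_rel|² = 52
v_rel×d = (-4)·(22) − (6)·(-16) = 8
since m = R²·52 − 8²:  R² = (64 + 8724) / 52 = 169
R = √169 = 13  ⇒  r_B = 13 − 8 = 5

rB=5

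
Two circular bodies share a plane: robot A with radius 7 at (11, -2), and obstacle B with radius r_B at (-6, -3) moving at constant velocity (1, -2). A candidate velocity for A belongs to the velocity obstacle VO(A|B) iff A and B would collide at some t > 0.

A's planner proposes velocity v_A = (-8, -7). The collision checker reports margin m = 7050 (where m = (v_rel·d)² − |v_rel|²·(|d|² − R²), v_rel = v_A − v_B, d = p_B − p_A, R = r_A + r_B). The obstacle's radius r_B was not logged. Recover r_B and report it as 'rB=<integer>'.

m = 7050
d = (-17, -1);  v_rel = (-9, -5),  |v_rel|² = 106
v_rel×d = (-9)·(-1) − (-5)·(-17) = -76
since m = R²·106 − (-76)²:  R² = (5776 + 7050) / 106 = 121
R = √121 = 11  ⇒  r_B = 11 − 7 = 4

rB=4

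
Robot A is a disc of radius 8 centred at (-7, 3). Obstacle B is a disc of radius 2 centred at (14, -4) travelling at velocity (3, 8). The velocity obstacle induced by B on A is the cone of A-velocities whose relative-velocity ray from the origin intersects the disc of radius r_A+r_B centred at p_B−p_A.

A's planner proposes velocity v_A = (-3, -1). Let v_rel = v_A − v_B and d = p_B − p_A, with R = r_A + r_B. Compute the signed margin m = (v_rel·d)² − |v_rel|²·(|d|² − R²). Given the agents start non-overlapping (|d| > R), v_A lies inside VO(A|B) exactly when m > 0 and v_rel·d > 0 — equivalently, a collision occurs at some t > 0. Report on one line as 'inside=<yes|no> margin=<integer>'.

d = (21, -7),  |d|² = 490;  R = 8+2 = 10,  c = 490−10² = 390
v_rel = (-6, -9),  |v_rel|² = 117;  v_rel·d = (-6)·(21) + (-9)·(-7) = -63
117·t² + 126·t + 390 = 0  ⇒  m = (-63)² − 117·390 = -41661
m = -41661 < 0,  v_rel·d = -63 < 0  ⇒  outside

inside=no margin=-41661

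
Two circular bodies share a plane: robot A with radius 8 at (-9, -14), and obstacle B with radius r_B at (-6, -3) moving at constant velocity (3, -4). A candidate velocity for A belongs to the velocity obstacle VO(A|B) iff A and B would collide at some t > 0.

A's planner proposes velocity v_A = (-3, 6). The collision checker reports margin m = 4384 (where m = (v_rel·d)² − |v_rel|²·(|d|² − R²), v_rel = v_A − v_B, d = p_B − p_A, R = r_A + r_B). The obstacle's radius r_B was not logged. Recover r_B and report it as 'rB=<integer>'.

m = 4384
d = (3, 11);  v_rel = (-6, 10),  |v_rel|² = 136
v_rel×d = (-6)·(11) − (10)·(3) = -96
since m = R²·136 − (-96)²:  R² = (9216 + 4384) / 136 = 100
R = √100 = 10  ⇒  r_B = 10 − 8 = 2

rB=2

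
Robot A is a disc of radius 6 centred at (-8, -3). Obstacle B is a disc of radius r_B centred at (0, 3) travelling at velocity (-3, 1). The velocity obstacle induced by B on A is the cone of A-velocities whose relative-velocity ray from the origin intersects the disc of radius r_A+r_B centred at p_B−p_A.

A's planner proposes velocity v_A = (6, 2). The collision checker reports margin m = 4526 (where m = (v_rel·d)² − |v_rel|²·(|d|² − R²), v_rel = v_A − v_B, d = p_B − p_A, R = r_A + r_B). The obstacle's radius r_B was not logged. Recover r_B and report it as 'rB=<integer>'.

m = 4526
d = (8, 6);  v_rel = (9, 1),  |v_rel|² = 82
v_rel×d = (9)·(6) − (1)·(8) = 46
since m = R²·82 − 46²:  R² = (2116 + 4526) / 82 = 81
R = √81 = 9  ⇒  r_B = 9 − 6 = 3

rB=3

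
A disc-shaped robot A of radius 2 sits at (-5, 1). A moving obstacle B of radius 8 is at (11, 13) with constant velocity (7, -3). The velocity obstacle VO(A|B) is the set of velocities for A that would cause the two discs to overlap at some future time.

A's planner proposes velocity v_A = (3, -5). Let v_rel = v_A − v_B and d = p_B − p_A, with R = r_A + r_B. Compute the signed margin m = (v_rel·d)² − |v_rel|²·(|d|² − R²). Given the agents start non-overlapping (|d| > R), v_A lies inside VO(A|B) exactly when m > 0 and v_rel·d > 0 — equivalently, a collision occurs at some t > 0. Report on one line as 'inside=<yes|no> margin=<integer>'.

d = (16, 12),  |d|² = 400;  R = 2+8 = 10,  c = 400−10² = 300
v_rel = (-4, -2),  |v_rel|² = 20;  v_rel·d = (-4)·(16) + (-2)·(12) = -88
20·t² + 176·t + 300 = 0  ⇒  m = (-88)² − 20·300 = 1744
m = 1744 > 0,  v_rel·d = -88 < 0  ⇒  outside

inside=no margin=1744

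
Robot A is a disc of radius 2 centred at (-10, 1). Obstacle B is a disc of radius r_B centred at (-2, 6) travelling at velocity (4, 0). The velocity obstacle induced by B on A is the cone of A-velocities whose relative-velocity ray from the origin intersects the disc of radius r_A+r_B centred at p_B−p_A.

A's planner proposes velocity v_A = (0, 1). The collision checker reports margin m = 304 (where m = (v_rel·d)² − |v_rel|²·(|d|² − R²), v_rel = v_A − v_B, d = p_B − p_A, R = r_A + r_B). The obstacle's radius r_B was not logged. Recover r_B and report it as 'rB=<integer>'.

m = 304
d = (8, 5);  v_rel = (-4, 1),  |v_rel|² = 17
v_rel×d = (-4)·(5) − (1)·(8) = -28
since m = R²·17 − (-28)²:  R² = (784 + 304) / 17 = 64
R = √64 = 8  ⇒  r_B = 8 − 2 = 6

rB=6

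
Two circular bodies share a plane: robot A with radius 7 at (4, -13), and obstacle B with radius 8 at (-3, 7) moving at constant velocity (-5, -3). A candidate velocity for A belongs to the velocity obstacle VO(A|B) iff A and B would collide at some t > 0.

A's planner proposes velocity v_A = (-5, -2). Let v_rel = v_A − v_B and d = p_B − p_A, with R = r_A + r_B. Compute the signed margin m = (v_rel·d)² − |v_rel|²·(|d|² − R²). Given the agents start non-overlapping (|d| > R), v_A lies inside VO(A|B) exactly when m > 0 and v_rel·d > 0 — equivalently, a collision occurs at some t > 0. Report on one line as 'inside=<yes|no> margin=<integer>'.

d = (-7, 20),  |d|² = 449;  R = 7+8 = 15,  c = 449−15² = 224
v_rel = (0, 1),  |v_rel|² = 1;  v_rel·d = (0)·(-7) + (1)·(20) = 20
1·t² − 40·t + 224 = 0  ⇒  m = 20² − 1·224 = 176
m = 176 > 0,  v_rel·d = 20 > 0  ⇒  inside

inside=yes margin=176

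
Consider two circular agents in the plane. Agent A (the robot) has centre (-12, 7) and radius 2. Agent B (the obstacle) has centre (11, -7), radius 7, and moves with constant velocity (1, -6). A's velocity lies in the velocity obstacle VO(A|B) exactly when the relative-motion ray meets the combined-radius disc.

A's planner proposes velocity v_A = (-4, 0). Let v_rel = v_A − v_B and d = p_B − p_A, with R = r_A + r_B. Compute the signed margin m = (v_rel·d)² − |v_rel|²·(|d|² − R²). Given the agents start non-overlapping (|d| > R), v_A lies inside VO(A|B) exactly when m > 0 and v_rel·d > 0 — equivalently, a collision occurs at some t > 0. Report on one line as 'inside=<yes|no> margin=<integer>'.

d = (23, -14),  |d|² = 725;  R = 2+7 = 9,  c = 725−9² = 644
v_rel = (-5, 6),  |v_rel|² = 61;  v_rel·d = (-5)·(23) + (6)·(-14) = -199
61·t² + 398·t + 644 = 0  ⇒  m = (-199)² − 61·644 = 317
m = 317 > 0,  v_rel·d = -199 < 0  ⇒  outside

inside=no margin=317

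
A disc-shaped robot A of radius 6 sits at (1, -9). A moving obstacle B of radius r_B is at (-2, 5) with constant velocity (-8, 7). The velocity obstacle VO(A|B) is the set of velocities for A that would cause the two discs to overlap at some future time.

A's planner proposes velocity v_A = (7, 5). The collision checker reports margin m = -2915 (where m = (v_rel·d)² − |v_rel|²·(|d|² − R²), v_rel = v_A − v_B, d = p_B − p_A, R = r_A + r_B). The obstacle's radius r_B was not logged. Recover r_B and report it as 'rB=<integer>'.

m = -2915
d = (-3, 14);  v_rel = (15, -2),  |v_rel|² = 229
v_rel×d = (15)·(14) − (-2)·(-3) = 204
since m = R²·229 − 204²:  R² = (41616 + -2915) / 229 = 169
R = √169 = 13  ⇒  r_B = 13 − 6 = 7

rB=7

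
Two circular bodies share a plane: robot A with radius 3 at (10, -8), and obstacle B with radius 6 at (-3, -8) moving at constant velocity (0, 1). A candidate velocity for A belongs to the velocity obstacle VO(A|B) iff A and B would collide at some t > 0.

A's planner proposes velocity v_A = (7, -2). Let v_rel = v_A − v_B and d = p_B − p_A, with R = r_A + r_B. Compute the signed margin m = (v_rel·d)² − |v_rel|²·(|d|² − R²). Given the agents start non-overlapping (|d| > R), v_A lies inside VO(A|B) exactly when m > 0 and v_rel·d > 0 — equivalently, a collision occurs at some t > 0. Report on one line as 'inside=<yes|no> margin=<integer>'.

d = (-13, 0),  |d|² = 169;  R = 3+6 = 9,  c = 169−9² = 88
v_rel = (7, -3),  |v_rel|² = 58;  v_rel·d = (7)·(-13) + (-3)·(0) = -91
58·t² + 182·t + 88 = 0  ⇒  m = (-91)² − 58·88 = 3177
m = 3177 > 0,  v_rel·d = -91 < 0  ⇒  outside

inside=no margin=3177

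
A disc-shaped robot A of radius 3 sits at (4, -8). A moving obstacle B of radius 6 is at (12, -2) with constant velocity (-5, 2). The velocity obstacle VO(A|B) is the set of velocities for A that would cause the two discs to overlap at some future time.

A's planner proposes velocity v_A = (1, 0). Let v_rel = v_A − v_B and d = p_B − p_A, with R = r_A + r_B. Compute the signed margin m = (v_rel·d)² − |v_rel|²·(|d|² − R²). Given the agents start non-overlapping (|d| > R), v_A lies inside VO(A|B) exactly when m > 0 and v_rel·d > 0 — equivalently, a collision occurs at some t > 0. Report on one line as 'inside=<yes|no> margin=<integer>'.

d = (8, 6),  |d|² = 100;  R = 3+6 = 9,  c = 100−9² = 19
v_rel = (6, -2),  |v_rel|² = 40;  v_rel·d = (6)·(8) + (-2)·(6) = 36
40·t² − 72·t + 19 = 0  ⇒  m = 36² − 40·19 = 536
m = 536 > 0,  v_rel·d = 36 > 0  ⇒  inside

inside=yes margin=536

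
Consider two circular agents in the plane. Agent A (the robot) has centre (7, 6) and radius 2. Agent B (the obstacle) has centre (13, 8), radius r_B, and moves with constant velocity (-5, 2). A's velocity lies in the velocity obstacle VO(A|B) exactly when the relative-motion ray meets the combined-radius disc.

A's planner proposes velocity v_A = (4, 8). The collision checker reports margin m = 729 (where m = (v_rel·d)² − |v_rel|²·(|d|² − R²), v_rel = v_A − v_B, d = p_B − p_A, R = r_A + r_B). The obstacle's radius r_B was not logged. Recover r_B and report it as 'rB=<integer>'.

m = 729
d = (6, 2);  v_rel = (9, 6),  |v_rel|² = 117
v_rel×d = (9)·(2) − (6)·(6) = -18
since m = R²·117 − (-18)²:  R² = (324 + 729) / 117 = 9
R = √9 = 3  ⇒  r_B = 3 − 2 = 1

rB=1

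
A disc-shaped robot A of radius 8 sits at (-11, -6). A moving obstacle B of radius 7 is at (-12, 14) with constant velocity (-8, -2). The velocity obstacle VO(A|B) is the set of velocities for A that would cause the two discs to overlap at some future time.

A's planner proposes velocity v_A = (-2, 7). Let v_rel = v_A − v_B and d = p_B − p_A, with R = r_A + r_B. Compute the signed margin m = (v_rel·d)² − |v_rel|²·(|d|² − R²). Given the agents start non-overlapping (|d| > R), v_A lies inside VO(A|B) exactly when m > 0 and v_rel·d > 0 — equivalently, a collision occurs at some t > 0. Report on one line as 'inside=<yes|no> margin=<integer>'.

d = (-1, 20),  |d|² = 401;  R = 8+7 = 15,  c = 401−15² = 176
v_rel = (6, 9),  |v_rel|² = 117;  v_rel·d = (6)·(-1) + (9)·(20) = 174
117·t² − 348·t + 176 = 0  ⇒  m = 174² − 117·176 = 9684
m = 9684 > 0,  v_rel·d = 174 > 0  ⇒  inside

inside=yes margin=9684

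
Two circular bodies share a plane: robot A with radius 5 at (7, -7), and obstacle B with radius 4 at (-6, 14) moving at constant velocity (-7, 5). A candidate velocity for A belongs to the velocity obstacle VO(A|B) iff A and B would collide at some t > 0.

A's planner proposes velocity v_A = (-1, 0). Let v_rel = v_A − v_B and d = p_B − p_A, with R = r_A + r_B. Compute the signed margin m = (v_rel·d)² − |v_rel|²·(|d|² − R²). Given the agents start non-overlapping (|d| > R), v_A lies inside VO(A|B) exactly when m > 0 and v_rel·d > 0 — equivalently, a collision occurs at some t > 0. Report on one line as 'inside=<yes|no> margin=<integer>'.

d = (-13, 21),  |d|² = 610;  R = 5+4 = 9,  c = 610−9² = 529
v_rel = (6, -5),  |v_rel|² = 61;  v_rel·d = (6)·(-13) + (-5)·(21) = -183
61·t² + 366·t + 529 = 0  ⇒  m = (-183)² − 61·529 = 1220
m = 1220 > 0,  v_rel·d = -183 < 0  ⇒  outside

inside=no margin=1220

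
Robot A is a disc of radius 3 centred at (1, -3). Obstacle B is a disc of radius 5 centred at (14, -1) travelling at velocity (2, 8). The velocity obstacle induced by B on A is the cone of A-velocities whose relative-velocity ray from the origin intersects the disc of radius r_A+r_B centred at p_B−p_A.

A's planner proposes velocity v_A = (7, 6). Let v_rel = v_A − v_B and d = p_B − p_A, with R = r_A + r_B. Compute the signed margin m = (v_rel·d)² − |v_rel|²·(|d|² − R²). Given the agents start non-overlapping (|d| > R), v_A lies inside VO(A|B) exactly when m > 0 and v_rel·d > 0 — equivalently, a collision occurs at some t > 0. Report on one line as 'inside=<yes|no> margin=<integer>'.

d = (13, 2),  |d|² = 173;  R = 3+5 = 8,  c = 173−8² = 109
v_rel = (5, -2),  |v_rel|² = 29;  v_rel·d = (5)·(13) + (-2)·(2) = 61
29·t² − 122·t + 109 = 0  ⇒  m = 61² − 29·109 = 560
m = 560 > 0,  v_rel·d = 61 > 0  ⇒  inside

inside=yes margin=560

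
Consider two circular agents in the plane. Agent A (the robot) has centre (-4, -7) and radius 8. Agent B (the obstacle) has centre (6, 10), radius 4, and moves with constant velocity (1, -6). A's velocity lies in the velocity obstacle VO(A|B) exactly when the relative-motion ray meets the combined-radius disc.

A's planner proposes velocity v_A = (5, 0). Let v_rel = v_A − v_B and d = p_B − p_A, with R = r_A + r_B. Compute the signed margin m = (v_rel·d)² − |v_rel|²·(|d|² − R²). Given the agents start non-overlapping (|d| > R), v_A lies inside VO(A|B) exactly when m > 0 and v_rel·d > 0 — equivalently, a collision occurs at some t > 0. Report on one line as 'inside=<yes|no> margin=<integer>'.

d = (10, 17),  |d|² = 389;  R = 8+4 = 12,  c = 389−12² = 245
v_rel = (4, 6),  |v_rel|² = 52;  v_rel·d = (4)·(10) + (6)·(17) = 142
52·t² − 284·t + 245 = 0  ⇒  m = 142² − 52·245 = 7424
m = 7424 > 0,  v_rel·d = 142 > 0  ⇒  inside

inside=yes margin=7424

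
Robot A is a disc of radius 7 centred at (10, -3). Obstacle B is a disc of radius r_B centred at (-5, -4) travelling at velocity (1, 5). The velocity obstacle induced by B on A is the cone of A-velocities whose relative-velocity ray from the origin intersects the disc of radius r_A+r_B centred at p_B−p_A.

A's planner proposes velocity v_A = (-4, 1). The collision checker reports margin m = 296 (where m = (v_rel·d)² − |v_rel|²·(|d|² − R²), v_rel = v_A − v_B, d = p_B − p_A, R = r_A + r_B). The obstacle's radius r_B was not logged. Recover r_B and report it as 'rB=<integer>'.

m = 296
d = (-15, -1);  v_rel = (-5, -4),  |v_rel|² = 41
v_rel×d = (-5)·(-1) − (-4)·(-15) = -55
since m = R²·41 − (-55)²:  R² = (3025 + 296) / 41 = 81
R = √81 = 9  ⇒  r_B = 9 − 7 = 2

rB=2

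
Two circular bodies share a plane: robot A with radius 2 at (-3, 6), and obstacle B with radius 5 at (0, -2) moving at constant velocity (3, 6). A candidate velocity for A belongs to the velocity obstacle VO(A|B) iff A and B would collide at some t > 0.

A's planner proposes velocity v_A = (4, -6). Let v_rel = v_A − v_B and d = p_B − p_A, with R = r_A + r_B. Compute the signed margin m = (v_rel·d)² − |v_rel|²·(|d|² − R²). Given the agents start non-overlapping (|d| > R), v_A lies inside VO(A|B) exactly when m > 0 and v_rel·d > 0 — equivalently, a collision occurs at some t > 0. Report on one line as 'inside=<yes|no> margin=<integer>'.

d = (3, -8),  |d|² = 73;  R = 2+5 = 7,  c = 73−7² = 24
v_rel = (1, -12),  |v_rel|² = 145;  v_rel·d = (1)·(3) + (-12)·(-8) = 99
145·t² − 198·t + 24 = 0  ⇒  m = 99² − 145·24 = 6321
m = 6321 > 0,  v_rel·d = 99 > 0  ⇒  inside

inside=yes margin=6321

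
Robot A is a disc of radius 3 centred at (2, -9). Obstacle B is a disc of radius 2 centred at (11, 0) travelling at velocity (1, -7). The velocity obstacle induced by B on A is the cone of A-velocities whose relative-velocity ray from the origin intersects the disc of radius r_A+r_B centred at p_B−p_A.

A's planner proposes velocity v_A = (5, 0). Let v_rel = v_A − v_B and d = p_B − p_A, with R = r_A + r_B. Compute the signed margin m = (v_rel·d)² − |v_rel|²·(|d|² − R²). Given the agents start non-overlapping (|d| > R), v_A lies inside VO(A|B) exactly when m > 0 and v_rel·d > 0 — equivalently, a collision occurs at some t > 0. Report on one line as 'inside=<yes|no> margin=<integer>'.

d = (9, 9),  |d|² = 162;  R = 3+2 = 5,  c = 162−5² = 137
v_rel = (4, 7),  |v_rel|² = 65;  v_rel·d = (4)·(9) + (7)·(9) = 99
65·t² − 198·t + 137 = 0  ⇒  m = 99² − 65·137 = 896
m = 896 > 0,  v_rel·d = 99 > 0  ⇒  inside

inside=yes margin=896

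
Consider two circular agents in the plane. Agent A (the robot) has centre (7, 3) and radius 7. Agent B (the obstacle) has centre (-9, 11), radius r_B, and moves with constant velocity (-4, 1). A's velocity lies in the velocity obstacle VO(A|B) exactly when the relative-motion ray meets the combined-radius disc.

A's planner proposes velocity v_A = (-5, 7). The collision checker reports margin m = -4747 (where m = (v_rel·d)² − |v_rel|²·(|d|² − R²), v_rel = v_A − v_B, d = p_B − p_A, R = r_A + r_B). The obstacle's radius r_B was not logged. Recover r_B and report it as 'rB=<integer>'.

m = -4747
d = (-16, 8);  v_rel = (-1, 6),  |v_rel|² = 37
v_rel×d = (-1)·(8) − (6)·(-16) = 88
since m = R²·37 − 88²:  R² = (7744 + -4747) / 37 = 81
R = √81 = 9  ⇒  r_B = 9 − 7 = 2

rB=2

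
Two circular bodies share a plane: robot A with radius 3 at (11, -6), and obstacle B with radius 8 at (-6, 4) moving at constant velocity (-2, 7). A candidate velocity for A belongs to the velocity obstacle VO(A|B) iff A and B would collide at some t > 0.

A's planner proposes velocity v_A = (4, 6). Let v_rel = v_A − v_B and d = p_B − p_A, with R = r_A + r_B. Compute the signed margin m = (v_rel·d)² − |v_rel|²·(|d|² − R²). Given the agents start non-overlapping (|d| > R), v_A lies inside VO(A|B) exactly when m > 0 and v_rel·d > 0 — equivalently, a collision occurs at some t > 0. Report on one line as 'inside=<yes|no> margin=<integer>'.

d = (-17, 10),  |d|² = 389;  R = 3+8 = 11,  c = 389−11² = 268
v_rel = (6, -1),  |v_rel|² = 37;  v_rel·d = (6)·(-17) + (-1)·(10) = -112
37·t² + 224·t + 268 = 0  ⇒  m = (-112)² − 37·268 = 2628
m = 2628 > 0,  v_rel·d = -112 < 0  ⇒  outside

inside=no margin=2628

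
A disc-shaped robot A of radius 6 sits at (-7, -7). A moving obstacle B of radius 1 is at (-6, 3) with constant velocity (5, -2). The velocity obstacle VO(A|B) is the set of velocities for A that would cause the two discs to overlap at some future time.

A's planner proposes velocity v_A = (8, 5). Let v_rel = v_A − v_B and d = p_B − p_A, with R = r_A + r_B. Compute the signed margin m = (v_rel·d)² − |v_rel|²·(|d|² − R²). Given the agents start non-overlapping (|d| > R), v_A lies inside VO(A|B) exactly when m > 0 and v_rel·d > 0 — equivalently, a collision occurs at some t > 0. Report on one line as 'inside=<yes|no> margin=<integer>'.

d = (1, 10),  |d|² = 101;  R = 6+1 = 7,  c = 101−7² = 52
v_rel = (3, 7),  |v_rel|² = 58;  v_rel·d = (3)·(1) + (7)·(10) = 73
58·t² − 146·t + 52 = 0  ⇒  m = 73² − 58·52 = 2313
m = 2313 > 0,  v_rel·d = 73 > 0  ⇒  inside

inside=yes margin=2313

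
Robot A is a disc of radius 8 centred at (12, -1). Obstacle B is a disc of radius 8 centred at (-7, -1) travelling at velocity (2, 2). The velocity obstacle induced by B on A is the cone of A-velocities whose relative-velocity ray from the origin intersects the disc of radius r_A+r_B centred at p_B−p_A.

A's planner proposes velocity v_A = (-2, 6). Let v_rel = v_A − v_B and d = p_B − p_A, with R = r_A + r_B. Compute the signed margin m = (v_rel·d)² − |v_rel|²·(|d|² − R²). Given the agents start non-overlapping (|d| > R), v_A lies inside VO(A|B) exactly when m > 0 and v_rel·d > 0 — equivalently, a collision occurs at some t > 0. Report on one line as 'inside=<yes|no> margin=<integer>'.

d = (-19, 0),  |d|² = 361;  R = 8+8 = 16,  c = 361−16² = 105
v_rel = (-4, 4),  |v_rel|² = 32;  v_rel·d = (-4)·(-19) + (4)·(0) = 76
32·t² − 152·t + 105 = 0  ⇒  m = 76² − 32·105 = 2416
m = 2416 > 0,  v_rel·d = 76 > 0  ⇒  inside

inside=yes margin=2416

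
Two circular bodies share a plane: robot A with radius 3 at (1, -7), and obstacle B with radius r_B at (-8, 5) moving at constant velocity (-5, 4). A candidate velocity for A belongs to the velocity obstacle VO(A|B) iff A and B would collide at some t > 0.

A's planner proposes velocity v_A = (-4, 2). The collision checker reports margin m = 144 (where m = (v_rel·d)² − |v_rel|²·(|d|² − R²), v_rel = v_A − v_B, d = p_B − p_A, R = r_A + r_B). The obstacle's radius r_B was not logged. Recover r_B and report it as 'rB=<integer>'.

m = 144
d = (-9, 12);  v_rel = (1, -2),  |v_rel|² = 5
v_rel×d = (1)·(12) − (-2)·(-9) = -6
since m = R²·5 − (-6)²:  R² = (36 + 144) / 5 = 36
R = √36 = 6  ⇒  r_B = 6 − 3 = 3

rB=3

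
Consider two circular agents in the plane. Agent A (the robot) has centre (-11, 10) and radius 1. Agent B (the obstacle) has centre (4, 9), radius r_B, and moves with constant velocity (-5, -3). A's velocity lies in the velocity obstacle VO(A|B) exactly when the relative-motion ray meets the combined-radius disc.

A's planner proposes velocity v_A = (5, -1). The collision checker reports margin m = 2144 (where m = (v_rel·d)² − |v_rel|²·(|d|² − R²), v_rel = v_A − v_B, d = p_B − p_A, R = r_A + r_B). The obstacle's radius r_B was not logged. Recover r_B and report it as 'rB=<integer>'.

m = 2144
d = (15, -1);  v_rel = (10, 2),  |v_rel|² = 104
v_rel×d = (10)·(-1) − (2)·(15) = -40
since m = R²·104 − (-40)²:  R² = (1600 + 2144) / 104 = 36
R = √36 = 6  ⇒  r_B = 6 − 1 = 5

rB=5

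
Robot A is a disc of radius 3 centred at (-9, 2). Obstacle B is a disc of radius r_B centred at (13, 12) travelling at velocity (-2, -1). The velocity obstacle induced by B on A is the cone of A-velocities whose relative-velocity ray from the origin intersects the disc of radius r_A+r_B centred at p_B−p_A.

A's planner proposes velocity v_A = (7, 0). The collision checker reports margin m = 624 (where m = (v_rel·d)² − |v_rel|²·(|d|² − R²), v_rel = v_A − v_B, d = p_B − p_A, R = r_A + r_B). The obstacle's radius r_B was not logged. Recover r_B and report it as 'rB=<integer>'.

m = 624
d = (22, 10);  v_rel = (9, 1),  |v_rel|² = 82
v_rel×d = (9)·(10) − (1)·(22) = 68
since m = R²·82 − 68²:  R² = (4624 + 624) / 82 = 64
R = √64 = 8  ⇒  r_B = 8 − 3 = 5

rB=5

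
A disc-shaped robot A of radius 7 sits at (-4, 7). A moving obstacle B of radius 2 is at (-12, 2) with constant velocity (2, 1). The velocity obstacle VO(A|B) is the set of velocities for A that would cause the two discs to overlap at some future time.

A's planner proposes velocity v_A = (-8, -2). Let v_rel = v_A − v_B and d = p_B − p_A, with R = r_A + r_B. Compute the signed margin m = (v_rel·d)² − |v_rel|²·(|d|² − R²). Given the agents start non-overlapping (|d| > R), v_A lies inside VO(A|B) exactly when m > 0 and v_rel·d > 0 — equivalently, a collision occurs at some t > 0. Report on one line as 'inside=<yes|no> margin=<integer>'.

d = (-8, -5),  |d|² = 89;  R = 7+2 = 9,  c = 89−9² = 8
v_rel = (-10, -3),  |v_rel|² = 109;  v_rel·d = (-10)·(-8) + (-3)·(-5) = 95
109·t² − 190·t + 8 = 0  ⇒  m = 95² − 109·8 = 8153
m = 8153 > 0,  v_rel·d = 95 > 0  ⇒  inside

inside=yes margin=8153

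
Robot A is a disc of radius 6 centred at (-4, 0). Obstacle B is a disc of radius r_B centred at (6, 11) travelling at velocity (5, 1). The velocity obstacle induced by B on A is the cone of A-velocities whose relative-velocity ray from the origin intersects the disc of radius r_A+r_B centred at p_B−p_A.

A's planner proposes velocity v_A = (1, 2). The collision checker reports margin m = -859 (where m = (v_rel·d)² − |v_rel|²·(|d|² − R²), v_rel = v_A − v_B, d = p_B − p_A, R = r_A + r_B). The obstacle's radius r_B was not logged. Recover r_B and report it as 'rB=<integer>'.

m = -859
d = (10, 11);  v_rel = (-4, 1),  |v_rel|² = 17
v_rel×d = (-4)·(11) − (1)·(10) = -54
since m = R²·17 − (-54)²:  R² = (2916 + -859) / 17 = 121
R = √121 = 11  ⇒  r_B = 11 − 6 = 5

rB=5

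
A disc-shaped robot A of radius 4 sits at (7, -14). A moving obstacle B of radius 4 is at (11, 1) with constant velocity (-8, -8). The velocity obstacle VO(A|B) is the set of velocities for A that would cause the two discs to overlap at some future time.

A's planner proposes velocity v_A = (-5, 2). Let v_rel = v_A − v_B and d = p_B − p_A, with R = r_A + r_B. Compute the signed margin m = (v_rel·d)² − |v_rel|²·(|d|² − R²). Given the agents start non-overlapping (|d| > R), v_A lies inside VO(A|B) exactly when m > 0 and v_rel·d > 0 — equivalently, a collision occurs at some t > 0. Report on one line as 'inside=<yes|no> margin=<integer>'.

d = (4, 15),  |d|² = 241;  R = 4+4 = 8,  c = 241−8² = 177
v_rel = (3, 10),  |v_rel|² = 109;  v_rel·d = (3)·(4) + (10)·(15) = 162
109·t² − 324·t + 177 = 0  ⇒  m = 162² − 109·177 = 6951
m = 6951 > 0,  v_rel·d = 162 > 0  ⇒  inside

inside=yes margin=6951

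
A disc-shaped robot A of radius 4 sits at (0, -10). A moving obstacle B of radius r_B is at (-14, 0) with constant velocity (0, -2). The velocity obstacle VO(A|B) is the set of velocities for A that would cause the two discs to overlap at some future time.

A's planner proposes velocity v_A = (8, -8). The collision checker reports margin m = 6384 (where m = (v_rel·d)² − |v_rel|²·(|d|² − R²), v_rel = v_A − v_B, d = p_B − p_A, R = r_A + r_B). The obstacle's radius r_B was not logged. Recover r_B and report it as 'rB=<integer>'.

m = 6384
d = (-14, 10);  v_rel = (8, -6),  |v_rel|² = 100
v_rel×d = (8)·(10) − (-6)·(-14) = -4
since m = R²·100 − (-4)²:  R² = (16 + 6384) / 100 = 64
R = √64 = 8  ⇒  r_B = 8 − 4 = 4

rB=4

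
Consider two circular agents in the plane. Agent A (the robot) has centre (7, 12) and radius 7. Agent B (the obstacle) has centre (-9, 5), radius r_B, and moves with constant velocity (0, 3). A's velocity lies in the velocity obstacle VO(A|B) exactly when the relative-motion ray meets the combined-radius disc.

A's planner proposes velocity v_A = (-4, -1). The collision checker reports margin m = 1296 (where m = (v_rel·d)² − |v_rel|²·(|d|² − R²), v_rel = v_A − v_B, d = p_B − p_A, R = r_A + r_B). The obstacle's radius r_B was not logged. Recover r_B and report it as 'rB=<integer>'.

m = 1296
d = (-16, -7);  v_rel = (-4, -4),  |v_rel|² = 32
v_rel×d = (-4)·(-7) − (-4)·(-16) = -36
since m = R²·32 − (-36)²:  R² = (1296 + 1296) / 32 = 81
R = √81 = 9  ⇒  r_B = 9 − 7 = 2

rB=2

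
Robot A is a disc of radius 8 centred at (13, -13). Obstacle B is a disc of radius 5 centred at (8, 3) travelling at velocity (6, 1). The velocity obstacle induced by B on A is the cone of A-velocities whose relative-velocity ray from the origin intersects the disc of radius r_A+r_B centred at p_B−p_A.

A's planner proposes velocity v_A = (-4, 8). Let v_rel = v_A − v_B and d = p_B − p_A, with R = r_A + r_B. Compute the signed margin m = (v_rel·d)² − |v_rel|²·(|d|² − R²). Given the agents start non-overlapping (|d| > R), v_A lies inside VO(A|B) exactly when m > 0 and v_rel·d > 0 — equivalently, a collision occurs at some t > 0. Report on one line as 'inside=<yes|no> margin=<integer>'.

d = (-5, 16),  |d|² = 281;  R = 8+5 = 13,  c = 281−13² = 112
v_rel = (-10, 7),  |v_rel|² = 149;  v_rel·d = (-10)·(-5) + (7)·(16) = 162
149·t² − 324·t + 112 = 0  ⇒  m = 162² − 149·112 = 9556
m = 9556 > 0,  v_rel·d = 162 > 0  ⇒  inside

inside=yes margin=9556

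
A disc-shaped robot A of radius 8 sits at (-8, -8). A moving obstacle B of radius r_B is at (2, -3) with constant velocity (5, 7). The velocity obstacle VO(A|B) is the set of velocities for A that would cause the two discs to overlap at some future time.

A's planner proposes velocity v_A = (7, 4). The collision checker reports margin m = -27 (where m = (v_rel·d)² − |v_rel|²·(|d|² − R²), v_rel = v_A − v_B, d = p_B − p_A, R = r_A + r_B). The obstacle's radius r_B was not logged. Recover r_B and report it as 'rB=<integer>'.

m = -27
d = (10, 5);  v_rel = (2, -3),  |v_rel|² = 13
v_rel×d = (2)·(5) − (-3)·(10) = 40
since m = R²·13 − 40²:  R² = (1600 + -27) / 13 = 121
R = √121 = 11  ⇒  r_B = 11 − 8 = 3

rB=3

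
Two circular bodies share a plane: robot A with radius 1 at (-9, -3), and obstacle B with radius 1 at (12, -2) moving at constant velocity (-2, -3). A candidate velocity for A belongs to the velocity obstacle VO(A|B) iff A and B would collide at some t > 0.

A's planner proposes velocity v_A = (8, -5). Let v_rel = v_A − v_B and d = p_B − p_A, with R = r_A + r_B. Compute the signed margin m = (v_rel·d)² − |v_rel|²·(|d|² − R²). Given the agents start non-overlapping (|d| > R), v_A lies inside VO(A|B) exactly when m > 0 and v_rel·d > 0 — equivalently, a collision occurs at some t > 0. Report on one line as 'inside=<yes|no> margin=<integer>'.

d = (21, 1),  |d|² = 442;  R = 1+1 = 2,  c = 442−2² = 438
v_rel = (10, -2),  |v_rel|² = 104;  v_rel·d = (10)·(21) + (-2)·(1) = 208
104·t² − 416·t + 438 = 0  ⇒  m = 208² − 104·438 = -2288
m = -2288 < 0,  v_rel·d = 208 > 0  ⇒  outside

inside=no margin=-2288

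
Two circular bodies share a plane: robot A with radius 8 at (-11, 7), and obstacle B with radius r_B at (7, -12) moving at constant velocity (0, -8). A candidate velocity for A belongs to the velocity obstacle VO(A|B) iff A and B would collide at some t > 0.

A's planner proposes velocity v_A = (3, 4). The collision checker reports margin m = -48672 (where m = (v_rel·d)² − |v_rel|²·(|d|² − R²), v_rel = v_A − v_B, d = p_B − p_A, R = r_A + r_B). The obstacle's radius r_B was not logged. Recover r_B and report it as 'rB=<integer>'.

m = -48672
d = (18, -19);  v_rel = (3, 12),  |v_rel|² = 153
v_rel×d = (3)·(-19) − (12)·(18) = -273
since m = R²·153 − (-273)²:  R² = (74529 + -48672) / 153 = 169
R = √169 = 13  ⇒  r_B = 13 − 8 = 5

rB=5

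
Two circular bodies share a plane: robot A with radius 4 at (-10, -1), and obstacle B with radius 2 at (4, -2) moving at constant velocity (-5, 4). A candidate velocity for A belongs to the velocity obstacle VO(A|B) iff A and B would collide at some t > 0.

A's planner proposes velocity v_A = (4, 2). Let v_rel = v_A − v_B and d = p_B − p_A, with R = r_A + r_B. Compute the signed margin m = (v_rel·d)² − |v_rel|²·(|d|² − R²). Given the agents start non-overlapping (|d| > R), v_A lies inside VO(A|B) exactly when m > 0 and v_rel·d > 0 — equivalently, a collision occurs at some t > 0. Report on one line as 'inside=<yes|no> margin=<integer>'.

d = (14, -1),  |d|² = 197;  R = 4+2 = 6,  c = 197−6² = 161
v_rel = (9, -2),  |v_rel|² = 85;  v_rel·d = (9)·(14) + (-2)·(-1) = 128
85·t² − 256·t + 161 = 0  ⇒  m = 128² − 85·161 = 2699
m = 2699 > 0,  v_rel·d = 128 > 0  ⇒  inside

inside=yes margin=2699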